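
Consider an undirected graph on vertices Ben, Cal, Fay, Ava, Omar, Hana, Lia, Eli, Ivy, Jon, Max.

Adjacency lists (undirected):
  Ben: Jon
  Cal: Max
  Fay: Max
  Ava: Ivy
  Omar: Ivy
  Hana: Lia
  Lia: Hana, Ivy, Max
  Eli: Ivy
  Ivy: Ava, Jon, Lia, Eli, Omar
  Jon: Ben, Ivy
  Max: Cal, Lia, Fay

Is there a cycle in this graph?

No

DFS, tracking each vertex's parent; an edge to a visited non-parent vertex closes a cycle.
Start from Lia:
visit Lia (parent –)
  visit Hana (parent Lia)
    Hana–Lia: parent, skip
  visit Ivy (parent Lia)
    visit Ava (parent Ivy)
      Ava–Ivy: parent, skip
    visit Jon (parent Ivy)
      visit Ben (parent Jon)
        Ben–Jon: parent, skip
      Jon–Ivy: parent, skip
    Ivy–Lia: parent, skip
    visit Eli (parent Ivy)
      Eli–Ivy: parent, skip
    visit Omar (parent Ivy)
      Omar–Ivy: parent, skip
  visit Max (parent Lia)
    visit Cal (parent Max)
      Cal–Max: parent, skip
    Max–Lia: parent, skip
    visit Fay (parent Max)
      Fay–Max: parent, skip
No non-parent visited neighbor found — the graph is a forest.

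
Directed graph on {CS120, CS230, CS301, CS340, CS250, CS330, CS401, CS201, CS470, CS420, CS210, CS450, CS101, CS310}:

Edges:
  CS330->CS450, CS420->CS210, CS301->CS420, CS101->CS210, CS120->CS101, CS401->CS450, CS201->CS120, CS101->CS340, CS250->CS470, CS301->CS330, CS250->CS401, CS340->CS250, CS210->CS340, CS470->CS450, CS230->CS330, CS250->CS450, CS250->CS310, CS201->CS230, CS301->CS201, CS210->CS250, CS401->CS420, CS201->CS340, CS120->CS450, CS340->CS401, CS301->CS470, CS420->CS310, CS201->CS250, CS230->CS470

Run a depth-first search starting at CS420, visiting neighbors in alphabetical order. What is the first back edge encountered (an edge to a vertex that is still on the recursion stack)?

CS401->CS420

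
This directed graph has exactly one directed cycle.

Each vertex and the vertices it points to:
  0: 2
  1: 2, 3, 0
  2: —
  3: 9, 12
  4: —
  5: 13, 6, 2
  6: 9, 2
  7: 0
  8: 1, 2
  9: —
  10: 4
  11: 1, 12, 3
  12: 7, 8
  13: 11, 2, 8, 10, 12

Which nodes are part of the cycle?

DFS with gray/black marking from 12:
12 gray
  7 gray
    0 gray
      2 gray
      2 black
    0 black
  7 black
  8 gray
    1 gray
      1→2: 2 black — skip
      3 gray
        9 gray
        9 black
        3→12: 12 is gray → back edge
Back edge closes the cycle 12 → 8 → 1 → 3 → 12; its vertices are {1, 3, 8, 12}.

1, 3, 8, 12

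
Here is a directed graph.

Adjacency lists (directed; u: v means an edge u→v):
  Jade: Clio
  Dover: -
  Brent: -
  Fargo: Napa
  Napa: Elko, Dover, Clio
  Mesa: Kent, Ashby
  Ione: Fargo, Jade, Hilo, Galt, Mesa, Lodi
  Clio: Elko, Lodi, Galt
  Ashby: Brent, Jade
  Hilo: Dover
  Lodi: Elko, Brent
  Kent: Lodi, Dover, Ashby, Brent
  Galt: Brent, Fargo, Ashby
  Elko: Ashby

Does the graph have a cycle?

DFS with white/gray/black marking, starting from Lodi:
Lodi gray
  Elko gray
    Ashby gray
      Brent gray
      Brent black
      Jade gray
        Clio gray
          Clio→Elko: Elko is gray → back edge
Back edge found, so a cycle exists: Elko → Ashby → Jade → Clio → Elko.

Yes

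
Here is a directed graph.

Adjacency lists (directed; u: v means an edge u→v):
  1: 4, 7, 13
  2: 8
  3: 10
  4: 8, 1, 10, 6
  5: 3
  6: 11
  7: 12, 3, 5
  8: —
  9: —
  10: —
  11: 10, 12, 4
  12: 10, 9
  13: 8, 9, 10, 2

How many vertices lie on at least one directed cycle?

4

A vertex is on a directed cycle iff it belongs to a strongly connected component of size ≥ 2 (or has a self-loop).
The vertices on cycles are {1, 4, 6, 11} — 4 in total.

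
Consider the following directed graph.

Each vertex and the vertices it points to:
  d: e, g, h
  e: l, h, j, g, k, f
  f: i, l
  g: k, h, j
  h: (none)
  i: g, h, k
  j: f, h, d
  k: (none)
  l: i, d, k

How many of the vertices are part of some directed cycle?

7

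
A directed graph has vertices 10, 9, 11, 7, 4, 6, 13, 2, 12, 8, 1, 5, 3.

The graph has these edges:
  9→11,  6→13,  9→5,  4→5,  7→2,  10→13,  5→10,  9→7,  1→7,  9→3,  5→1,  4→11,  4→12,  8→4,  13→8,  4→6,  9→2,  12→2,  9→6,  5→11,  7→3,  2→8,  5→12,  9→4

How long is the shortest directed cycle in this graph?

4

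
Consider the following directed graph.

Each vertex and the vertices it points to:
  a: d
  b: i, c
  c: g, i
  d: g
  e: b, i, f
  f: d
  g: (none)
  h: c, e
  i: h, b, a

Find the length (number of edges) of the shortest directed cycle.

2

For each vertex v, BFS finds the shortest path from v back to v.
The shortest such closed walk is i → b → i, length 2.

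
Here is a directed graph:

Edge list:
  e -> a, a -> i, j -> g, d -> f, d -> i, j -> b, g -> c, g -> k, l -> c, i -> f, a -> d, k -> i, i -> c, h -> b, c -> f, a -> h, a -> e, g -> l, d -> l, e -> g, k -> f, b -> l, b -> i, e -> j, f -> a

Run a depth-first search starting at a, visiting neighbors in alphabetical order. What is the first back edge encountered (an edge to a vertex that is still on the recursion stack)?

f→a

DFS from a (visiting neighbors in alphabetical order); mark gray on enter, black on exit:
a gray
  d gray
    f gray
      f→a: a is gray → back edge
First back edge: f → a.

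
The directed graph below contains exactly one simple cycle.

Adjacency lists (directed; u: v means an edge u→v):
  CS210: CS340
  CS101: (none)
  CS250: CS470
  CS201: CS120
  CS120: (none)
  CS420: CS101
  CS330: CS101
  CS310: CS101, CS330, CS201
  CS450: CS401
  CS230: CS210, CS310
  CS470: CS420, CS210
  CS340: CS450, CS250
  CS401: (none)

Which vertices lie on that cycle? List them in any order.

CS210, CS250, CS340, CS470

DFS with gray/black marking from CS210:
CS210 gray
  CS340 gray
    CS450 gray
      CS401 gray
      CS401 black
    CS450 black
    CS250 gray
      CS470 gray
        CS420 gray
          CS101 gray
          CS101 black
        CS420 black
        CS470→CS210: CS210 is gray → back edge
Back edge closes the cycle CS210 → CS340 → CS250 → CS470 → CS210; its vertices are {CS210, CS250, CS340, CS470}.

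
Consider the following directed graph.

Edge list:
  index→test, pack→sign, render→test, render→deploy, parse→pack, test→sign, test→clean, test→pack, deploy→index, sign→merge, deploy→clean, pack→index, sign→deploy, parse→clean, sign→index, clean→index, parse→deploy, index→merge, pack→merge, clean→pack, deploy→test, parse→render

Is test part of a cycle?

Yes

test is on a cycle iff test can reach itself via ≥1 edge.
test → sign → deploy → test — yes.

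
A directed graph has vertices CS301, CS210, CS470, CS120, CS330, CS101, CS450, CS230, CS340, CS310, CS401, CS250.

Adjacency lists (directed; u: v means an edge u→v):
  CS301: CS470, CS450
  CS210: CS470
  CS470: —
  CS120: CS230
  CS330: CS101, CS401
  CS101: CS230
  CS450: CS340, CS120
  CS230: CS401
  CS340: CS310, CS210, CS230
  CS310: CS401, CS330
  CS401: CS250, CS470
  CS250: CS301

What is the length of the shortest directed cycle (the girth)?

For each vertex v, BFS finds the shortest path from v back to v.
The shortest such closed walk is CS450 → CS120 → CS230 → CS401 → CS250 → CS301 → CS450, length 6.

6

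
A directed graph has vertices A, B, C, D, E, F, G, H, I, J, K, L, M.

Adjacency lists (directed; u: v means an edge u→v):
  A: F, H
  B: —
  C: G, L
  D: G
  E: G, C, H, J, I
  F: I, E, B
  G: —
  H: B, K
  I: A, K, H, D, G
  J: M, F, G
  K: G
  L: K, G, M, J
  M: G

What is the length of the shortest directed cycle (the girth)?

3

For each vertex v, BFS finds the shortest path from v back to v.
The shortest such closed walk is E → J → F → E, length 3.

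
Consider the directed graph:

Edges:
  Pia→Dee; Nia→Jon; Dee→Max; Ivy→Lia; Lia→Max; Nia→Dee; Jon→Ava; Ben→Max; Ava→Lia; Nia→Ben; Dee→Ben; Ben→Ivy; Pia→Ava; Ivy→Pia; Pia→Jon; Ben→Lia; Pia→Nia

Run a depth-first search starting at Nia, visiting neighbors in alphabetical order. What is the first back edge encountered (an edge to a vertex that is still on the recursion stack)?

Dee->Ben

DFS from Nia (visiting neighbors in alphabetical order); mark gray on enter, black on exit:
Nia gray
  Ben gray
    Ivy gray
      Lia gray
        Max gray
        Max black
      Lia black
      Pia gray
        Ava gray
          Ava→Lia: Lia black — skip
        Ava black
        Dee gray
          Dee→Ben: Ben is gray → back edge
First back edge: Dee → Ben.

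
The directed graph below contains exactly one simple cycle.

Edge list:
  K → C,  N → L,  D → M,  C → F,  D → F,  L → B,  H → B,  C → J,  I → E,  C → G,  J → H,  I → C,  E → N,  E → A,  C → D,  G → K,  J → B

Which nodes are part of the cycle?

DFS with gray/black marking from C:
C gray
  G gray
    K gray
      K→C: C is gray → back edge
Back edge closes the cycle C → G → K → C; its vertices are {C, G, K}.

C, G, K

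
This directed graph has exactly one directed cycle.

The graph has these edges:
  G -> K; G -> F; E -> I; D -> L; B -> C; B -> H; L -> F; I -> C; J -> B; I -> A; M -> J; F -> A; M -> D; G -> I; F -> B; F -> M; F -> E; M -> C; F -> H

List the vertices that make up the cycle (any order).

D, F, L, M

DFS with gray/black marking from F:
F gray
  B gray
    H gray
    H black
    C gray
    C black
  B black
  E gray
    I gray
      I→C: C black — skip
      A gray
      A black
    I black
  E black
  M gray
    D gray
      L gray
        L→F: F is gray → back edge
Back edge closes the cycle F → M → D → L → F; its vertices are {D, F, L, M}.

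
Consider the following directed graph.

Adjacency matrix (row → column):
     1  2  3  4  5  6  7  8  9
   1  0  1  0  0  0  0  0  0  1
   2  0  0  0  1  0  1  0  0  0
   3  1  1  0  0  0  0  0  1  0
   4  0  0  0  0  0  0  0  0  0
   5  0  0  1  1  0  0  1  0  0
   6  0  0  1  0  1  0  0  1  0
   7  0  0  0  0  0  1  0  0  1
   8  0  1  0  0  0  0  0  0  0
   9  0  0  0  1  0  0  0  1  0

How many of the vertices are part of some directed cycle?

8

A vertex is on a directed cycle iff it belongs to a strongly connected component of size ≥ 2 (or has a self-loop).
The vertices on cycles are {1, 2, 3, 5, 6, 7, 8, 9} — 8 in total.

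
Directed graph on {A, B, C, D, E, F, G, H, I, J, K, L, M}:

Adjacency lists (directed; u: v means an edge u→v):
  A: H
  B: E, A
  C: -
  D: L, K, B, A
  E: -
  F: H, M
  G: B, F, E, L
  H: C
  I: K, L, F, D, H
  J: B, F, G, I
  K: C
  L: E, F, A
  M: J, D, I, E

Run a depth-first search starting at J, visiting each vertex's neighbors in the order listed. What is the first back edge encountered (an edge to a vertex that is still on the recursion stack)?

M->J

DFS from J (visiting each vertex's neighbors in the order listed); mark gray on enter, black on exit:
J gray
  B gray
    E gray
    E black
    A gray
      H gray
        C gray
        C black
      H black
    A black
  B black
  F gray
    F→H: H black — skip
    M gray
      M→J: J is gray → back edge
First back edge: M → J.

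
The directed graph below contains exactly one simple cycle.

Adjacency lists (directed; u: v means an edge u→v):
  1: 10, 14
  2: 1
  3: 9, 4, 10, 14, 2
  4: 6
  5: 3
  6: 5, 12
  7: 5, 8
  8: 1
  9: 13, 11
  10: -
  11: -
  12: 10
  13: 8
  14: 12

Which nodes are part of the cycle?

3, 4, 5, 6

DFS with gray/black marking from 5:
5 gray
  3 gray
    9 gray
      13 gray
        8 gray
          1 gray
            10 gray
            10 black
            14 gray
              12 gray
                12→10: 10 black — skip
              12 black
            14 black
          1 black
        8 black
      13 black
      11 gray
      11 black
    9 black
    4 gray
      6 gray
        6→5: 5 is gray → back edge
Back edge closes the cycle 5 → 3 → 4 → 6 → 5; its vertices are {3, 4, 5, 6}.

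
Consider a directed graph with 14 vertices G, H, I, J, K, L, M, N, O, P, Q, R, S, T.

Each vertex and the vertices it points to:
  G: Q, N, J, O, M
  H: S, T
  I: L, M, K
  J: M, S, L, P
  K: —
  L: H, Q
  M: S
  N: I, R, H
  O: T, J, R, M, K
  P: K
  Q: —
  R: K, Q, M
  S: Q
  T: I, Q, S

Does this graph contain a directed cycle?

Yes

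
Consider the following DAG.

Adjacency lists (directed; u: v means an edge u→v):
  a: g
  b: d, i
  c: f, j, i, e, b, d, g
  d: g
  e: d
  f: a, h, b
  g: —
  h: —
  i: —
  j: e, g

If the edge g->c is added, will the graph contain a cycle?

Adding g→c creates a cycle iff c can already reach g.
Path from c: c → g.
So c → … → g → c is a cycle.

Yes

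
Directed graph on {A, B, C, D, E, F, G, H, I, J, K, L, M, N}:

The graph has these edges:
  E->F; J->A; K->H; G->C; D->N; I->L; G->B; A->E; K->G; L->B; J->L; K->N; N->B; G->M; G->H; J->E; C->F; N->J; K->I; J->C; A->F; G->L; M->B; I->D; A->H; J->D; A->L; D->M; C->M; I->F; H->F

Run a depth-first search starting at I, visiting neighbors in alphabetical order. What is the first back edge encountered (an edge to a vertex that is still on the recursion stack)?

J→D

DFS from I (visiting neighbors in alphabetical order); mark gray on enter, black on exit:
I gray
  D gray
    M gray
      B gray
      B black
    M black
    N gray
      N→B: B black — skip
      J gray
        A gray
          E gray
            F gray
            F black
          E black
          A→F: F black — skip
          H gray
            H→F: F black — skip
          H black
          L gray
            L→B: B black — skip
          L black
        A black
        C gray
          C→F: F black — skip
          C→M: M black — skip
        C black
        J→D: D is gray → back edge
First back edge: J → D.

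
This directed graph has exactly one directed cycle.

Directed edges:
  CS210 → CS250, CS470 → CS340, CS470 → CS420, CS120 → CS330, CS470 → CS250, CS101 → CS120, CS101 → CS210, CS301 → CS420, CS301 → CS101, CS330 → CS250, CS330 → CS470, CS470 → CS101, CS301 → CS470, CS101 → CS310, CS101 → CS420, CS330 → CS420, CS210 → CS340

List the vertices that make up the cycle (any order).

CS101, CS120, CS330, CS470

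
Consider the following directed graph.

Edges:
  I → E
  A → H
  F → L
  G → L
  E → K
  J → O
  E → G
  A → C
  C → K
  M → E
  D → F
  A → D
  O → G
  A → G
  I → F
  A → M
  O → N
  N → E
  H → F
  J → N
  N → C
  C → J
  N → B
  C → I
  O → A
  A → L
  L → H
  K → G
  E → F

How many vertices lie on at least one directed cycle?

A vertex is on a directed cycle iff it belongs to a strongly connected component of size ≥ 2 (or has a self-loop).
The vertices on cycles are {A, C, F, H, J, L, N, O} — 8 in total.

8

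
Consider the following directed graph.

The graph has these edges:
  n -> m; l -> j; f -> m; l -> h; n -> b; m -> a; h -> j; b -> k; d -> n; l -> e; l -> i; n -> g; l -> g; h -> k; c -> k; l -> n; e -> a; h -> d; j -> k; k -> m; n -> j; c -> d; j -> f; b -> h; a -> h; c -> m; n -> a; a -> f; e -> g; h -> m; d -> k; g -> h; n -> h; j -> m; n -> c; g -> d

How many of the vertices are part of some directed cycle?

A vertex is on a directed cycle iff it belongs to a strongly connected component of size ≥ 2 (or has a self-loop).
The vertices on cycles are {a, b, c, d, f, g, h, j, k, m, n} — 11 in total.

11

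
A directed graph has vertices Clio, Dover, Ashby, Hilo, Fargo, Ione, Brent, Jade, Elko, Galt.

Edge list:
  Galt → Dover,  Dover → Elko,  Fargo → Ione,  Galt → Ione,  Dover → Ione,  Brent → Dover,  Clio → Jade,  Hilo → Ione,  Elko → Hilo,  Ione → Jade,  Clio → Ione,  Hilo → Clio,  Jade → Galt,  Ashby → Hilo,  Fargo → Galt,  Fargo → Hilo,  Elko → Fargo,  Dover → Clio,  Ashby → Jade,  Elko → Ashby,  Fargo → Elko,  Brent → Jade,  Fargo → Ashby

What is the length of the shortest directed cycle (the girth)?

2

For each vertex v, BFS finds the shortest path from v back to v.
The shortest such closed walk is Elko → Fargo → Elko, length 2.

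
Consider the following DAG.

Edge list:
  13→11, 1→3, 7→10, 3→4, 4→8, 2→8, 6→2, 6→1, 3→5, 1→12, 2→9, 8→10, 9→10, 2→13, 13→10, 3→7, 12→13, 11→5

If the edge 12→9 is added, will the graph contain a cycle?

No

Adding 12→9 creates a cycle iff 9 can already reach 12.
Explore from 9: no path reaches 12. The graph stays acyclic.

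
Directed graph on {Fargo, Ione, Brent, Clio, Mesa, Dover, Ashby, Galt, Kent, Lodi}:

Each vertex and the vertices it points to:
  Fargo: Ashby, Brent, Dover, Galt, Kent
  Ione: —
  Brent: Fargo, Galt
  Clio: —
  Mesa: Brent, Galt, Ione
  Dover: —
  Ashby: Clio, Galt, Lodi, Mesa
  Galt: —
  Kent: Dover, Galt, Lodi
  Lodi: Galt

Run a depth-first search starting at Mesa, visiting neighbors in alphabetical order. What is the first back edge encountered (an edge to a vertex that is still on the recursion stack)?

DFS from Mesa (visiting neighbors in alphabetical order); mark gray on enter, black on exit:
Mesa gray
  Brent gray
    Fargo gray
      Ashby gray
        Clio gray
        Clio black
        Galt gray
        Galt black
        Lodi gray
          Lodi→Galt: Galt black — skip
        Lodi black
        Ashby→Mesa: Mesa is gray → back edge
First back edge: Ashby → Mesa.

Ashby→Mesa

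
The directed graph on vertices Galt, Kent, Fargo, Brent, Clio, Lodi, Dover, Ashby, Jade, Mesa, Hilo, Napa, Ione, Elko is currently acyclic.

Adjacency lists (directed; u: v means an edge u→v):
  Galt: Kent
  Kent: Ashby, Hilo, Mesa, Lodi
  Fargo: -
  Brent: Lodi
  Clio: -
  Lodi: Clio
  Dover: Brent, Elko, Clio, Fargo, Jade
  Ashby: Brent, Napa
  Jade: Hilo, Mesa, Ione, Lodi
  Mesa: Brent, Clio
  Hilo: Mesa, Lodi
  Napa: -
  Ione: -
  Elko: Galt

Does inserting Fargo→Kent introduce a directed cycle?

Adding Fargo→Kent creates a cycle iff Kent can already reach Fargo.
Explore from Kent: no path reaches Fargo. The graph stays acyclic.

No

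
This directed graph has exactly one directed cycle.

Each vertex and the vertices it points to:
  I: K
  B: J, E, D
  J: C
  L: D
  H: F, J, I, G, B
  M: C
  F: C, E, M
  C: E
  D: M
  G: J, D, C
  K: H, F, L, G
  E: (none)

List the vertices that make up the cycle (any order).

DFS with gray/black marking from H:
H gray
  F gray
    C gray
      E gray
      E black
    C black
    F→E: E black — skip
    M gray
      M→C: C black — skip
    M black
  F black
  J gray
    J→C: C black — skip
  J black
  I gray
    K gray
      K→H: H is gray → back edge
Back edge closes the cycle H → I → K → H; its vertices are {H, I, K}.

H, I, K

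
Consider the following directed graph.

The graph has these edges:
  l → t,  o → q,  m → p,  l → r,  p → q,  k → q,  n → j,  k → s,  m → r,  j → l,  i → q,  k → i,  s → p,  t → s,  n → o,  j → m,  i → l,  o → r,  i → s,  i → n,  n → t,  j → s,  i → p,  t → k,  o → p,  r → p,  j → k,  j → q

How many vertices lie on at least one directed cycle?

6

A vertex is on a directed cycle iff it belongs to a strongly connected component of size ≥ 2 (or has a self-loop).
The vertices on cycles are {i, j, k, l, n, t} — 6 in total.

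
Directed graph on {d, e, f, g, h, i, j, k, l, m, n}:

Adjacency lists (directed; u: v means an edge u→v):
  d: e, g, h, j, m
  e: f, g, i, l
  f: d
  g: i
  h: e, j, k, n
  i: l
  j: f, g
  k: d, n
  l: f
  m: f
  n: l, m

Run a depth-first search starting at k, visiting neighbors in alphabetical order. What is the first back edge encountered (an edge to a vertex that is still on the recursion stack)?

f->d

DFS from k (visiting neighbors in alphabetical order); mark gray on enter, black on exit:
k gray
  d gray
    e gray
      f gray
        f→d: d is gray → back edge
First back edge: f → d.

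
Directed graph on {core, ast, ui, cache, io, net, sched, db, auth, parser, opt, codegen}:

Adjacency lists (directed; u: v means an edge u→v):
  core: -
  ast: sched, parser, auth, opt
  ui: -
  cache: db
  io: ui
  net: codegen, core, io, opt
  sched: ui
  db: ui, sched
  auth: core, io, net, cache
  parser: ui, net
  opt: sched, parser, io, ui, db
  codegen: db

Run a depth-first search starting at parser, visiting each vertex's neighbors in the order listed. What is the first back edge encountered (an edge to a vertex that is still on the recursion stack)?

opt->parser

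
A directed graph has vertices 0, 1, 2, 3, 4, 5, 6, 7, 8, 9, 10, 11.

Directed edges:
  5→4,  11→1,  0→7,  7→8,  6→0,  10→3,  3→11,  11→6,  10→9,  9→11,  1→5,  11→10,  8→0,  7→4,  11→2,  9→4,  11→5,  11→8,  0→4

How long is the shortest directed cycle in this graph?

3

For each vertex v, BFS finds the shortest path from v back to v.
The shortest such closed walk is 11 → 10 → 9 → 11, length 3.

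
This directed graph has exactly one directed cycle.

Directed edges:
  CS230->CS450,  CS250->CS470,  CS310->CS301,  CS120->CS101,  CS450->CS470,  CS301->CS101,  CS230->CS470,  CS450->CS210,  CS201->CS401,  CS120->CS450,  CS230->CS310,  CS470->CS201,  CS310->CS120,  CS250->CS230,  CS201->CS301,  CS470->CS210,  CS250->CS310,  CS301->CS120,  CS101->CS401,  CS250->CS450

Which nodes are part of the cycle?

CS120, CS201, CS301, CS450, CS470

DFS with gray/black marking from CS470:
CS470 gray
  CS210 gray
  CS210 black
  CS201 gray
    CS401 gray
    CS401 black
    CS301 gray
      CS120 gray
        CS101 gray
          CS101→CS401: CS401 black — skip
        CS101 black
        CS450 gray
          CS450→CS470: CS470 is gray → back edge
Back edge closes the cycle CS470 → CS201 → CS301 → CS120 → CS450 → CS470; its vertices are {CS120, CS201, CS301, CS450, CS470}.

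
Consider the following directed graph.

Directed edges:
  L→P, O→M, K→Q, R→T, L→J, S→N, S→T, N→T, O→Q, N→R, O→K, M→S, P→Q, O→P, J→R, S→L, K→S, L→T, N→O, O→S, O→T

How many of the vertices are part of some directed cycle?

A vertex is on a directed cycle iff it belongs to a strongly connected component of size ≥ 2 (or has a self-loop).
The vertices on cycles are {K, M, N, O, S} — 5 in total.

5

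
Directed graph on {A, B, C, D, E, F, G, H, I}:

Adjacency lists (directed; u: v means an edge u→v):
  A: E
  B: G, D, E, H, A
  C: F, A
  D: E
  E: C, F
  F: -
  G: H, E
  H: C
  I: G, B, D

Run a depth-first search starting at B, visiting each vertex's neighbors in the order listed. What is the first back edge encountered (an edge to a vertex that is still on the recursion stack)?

DFS from B (visiting each vertex's neighbors in the order listed); mark gray on enter, black on exit:
B gray
  G gray
    H gray
      C gray
        F gray
        F black
        A gray
          E gray
            E→C: C is gray → back edge
First back edge: E → C.

E→C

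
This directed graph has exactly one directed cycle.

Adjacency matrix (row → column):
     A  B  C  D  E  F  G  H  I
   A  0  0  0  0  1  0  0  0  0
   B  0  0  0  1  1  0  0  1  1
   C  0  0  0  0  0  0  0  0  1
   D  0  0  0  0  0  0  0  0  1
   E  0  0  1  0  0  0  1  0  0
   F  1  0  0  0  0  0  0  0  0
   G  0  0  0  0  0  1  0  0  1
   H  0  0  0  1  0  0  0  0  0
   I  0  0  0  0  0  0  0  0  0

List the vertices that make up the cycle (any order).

DFS with gray/black marking from E:
E gray
  G gray
    I gray
    I black
    F gray
      A gray
        A→E: E is gray → back edge
Back edge closes the cycle E → G → F → A → E; its vertices are {A, E, F, G}.

A, E, F, G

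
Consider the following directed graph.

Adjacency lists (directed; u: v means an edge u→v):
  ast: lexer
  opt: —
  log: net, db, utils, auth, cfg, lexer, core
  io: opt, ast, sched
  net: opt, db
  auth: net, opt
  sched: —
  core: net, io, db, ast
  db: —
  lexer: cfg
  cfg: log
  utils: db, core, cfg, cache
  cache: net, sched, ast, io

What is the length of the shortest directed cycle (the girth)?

2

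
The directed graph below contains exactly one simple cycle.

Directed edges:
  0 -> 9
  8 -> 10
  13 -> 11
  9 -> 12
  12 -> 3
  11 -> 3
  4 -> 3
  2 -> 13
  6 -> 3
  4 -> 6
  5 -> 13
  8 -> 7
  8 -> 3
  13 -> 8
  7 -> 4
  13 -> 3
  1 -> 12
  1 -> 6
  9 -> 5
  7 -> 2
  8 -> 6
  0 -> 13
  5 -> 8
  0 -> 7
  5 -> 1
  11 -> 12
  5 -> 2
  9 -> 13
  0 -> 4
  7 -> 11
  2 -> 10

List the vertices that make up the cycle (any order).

DFS with gray/black marking from 7:
7 gray
  4 gray
    3 gray
    3 black
    6 gray
      6→3: 3 black — skip
    6 black
  4 black
  11 gray
    11→3: 3 black — skip
    12 gray
      12→3: 3 black — skip
    12 black
  11 black
  2 gray
    10 gray
    10 black
    13 gray
      8 gray
        8→10: 10 black — skip
        8→7: 7 is gray → back edge
Back edge closes the cycle 7 → 2 → 13 → 8 → 7; its vertices are {2, 7, 8, 13}.

2, 7, 8, 13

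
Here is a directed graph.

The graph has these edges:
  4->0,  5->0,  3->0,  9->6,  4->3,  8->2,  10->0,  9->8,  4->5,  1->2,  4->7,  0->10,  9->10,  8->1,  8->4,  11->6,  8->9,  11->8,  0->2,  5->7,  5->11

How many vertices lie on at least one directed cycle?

7

A vertex is on a directed cycle iff it belongs to a strongly connected component of size ≥ 2 (or has a self-loop).
The vertices on cycles are {0, 4, 5, 8, 9, 10, 11} — 7 in total.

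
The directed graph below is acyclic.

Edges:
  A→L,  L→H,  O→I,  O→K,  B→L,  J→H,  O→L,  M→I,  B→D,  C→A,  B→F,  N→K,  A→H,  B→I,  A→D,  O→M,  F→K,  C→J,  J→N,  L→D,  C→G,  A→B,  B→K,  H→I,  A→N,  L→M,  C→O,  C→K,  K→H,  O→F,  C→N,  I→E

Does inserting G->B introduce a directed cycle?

Adding G→B creates a cycle iff B can already reach G.
Explore from B: no path reaches G. The graph stays acyclic.

No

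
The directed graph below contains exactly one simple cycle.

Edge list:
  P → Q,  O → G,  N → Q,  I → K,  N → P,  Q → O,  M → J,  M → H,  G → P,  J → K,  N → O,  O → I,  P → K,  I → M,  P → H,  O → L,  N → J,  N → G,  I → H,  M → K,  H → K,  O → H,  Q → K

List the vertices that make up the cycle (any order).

DFS with gray/black marking from O:
O gray
  I gray
    H gray
      K gray
      K black
    H black
    M gray
      J gray
        J→K: K black — skip
      J black
      M→K: K black — skip
      M→H: H black — skip
    M black
    I→K: K black — skip
  I black
  L gray
  L black
  O→H: H black — skip
  G gray
    P gray
      P→H: H black — skip
      P→K: K black — skip
      Q gray
        Q→K: K black — skip
        Q→O: O is gray → back edge
Back edge closes the cycle O → G → P → Q → O; its vertices are {G, O, P, Q}.

G, O, P, Q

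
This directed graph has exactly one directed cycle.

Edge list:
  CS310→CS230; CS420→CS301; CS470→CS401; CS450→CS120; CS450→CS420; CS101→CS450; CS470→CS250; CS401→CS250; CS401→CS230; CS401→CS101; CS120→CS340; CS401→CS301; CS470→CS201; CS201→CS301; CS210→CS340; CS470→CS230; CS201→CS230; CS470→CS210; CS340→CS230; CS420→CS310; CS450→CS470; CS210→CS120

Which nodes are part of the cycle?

DFS with gray/black marking from CS450:
CS450 gray
  CS420 gray
    CS310 gray
      CS230 gray
      CS230 black
    CS310 black
    CS301 gray
    CS301 black
  CS420 black
  CS120 gray
    CS340 gray
      CS340→CS230: CS230 black — skip
    CS340 black
  CS120 black
  CS470 gray
    CS401 gray
      CS401→CS301: CS301 black — skip
      CS101 gray
        CS101→CS450: CS450 is gray → back edge
Back edge closes the cycle CS450 → CS470 → CS401 → CS101 → CS450; its vertices are {CS101, CS401, CS450, CS470}.

CS101, CS401, CS450, CS470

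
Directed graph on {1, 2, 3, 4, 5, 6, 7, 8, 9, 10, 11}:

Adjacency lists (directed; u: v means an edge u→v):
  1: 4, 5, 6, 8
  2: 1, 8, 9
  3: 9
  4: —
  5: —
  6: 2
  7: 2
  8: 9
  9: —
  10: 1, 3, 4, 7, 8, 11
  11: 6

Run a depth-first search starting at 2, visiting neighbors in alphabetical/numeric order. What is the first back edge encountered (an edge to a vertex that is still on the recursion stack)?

DFS from 2 (visiting neighbors in alphabetical/numeric order); mark gray on enter, black on exit:
2 gray
  1 gray
    4 gray
    4 black
    5 gray
    5 black
    6 gray
      6→2: 2 is gray → back edge
First back edge: 6 → 2.

6->2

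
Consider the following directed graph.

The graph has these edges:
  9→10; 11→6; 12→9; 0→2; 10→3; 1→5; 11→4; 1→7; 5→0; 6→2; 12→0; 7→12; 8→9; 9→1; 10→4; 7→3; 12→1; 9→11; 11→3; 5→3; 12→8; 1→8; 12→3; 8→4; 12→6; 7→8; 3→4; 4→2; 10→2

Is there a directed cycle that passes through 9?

Yes

9 is on a cycle iff 9 can reach itself via ≥1 edge.
9 → 1 → 8 → 9 — yes.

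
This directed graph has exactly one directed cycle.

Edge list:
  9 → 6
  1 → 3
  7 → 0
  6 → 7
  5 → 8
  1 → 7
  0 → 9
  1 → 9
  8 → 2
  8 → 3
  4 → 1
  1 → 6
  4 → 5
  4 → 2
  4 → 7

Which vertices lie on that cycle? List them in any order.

DFS with gray/black marking from 6:
6 gray
  7 gray
    0 gray
      9 gray
        9→6: 6 is gray → back edge
Back edge closes the cycle 6 → 7 → 0 → 9 → 6; its vertices are {0, 6, 7, 9}.

0, 6, 7, 9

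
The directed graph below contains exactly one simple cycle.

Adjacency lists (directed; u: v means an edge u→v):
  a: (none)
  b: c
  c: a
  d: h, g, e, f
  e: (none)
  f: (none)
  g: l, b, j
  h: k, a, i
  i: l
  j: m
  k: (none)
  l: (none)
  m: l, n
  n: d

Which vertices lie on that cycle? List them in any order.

DFS with gray/black marking from d:
d gray
  h gray
    k gray
    k black
    a gray
    a black
    i gray
      l gray
      l black
    i black
  h black
  g gray
    g→l: l black — skip
    b gray
      c gray
        c→a: a black — skip
      c black
    b black
    j gray
      m gray
        m→l: l black — skip
        n gray
          n→d: d is gray → back edge
Back edge closes the cycle d → g → j → m → n → d; its vertices are {d, g, j, m, n}.

d, g, j, m, n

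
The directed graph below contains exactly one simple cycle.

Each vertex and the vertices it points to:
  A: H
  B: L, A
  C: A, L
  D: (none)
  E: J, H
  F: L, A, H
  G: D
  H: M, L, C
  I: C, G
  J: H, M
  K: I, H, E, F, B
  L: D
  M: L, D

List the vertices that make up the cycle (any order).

DFS with gray/black marking from C:
C gray
  A gray
    H gray
      M gray
        L gray
          D gray
          D black
        L black
        M→D: D black — skip
      M black
      H→L: L black — skip
      H→C: C is gray → back edge
Back edge closes the cycle C → A → H → C; its vertices are {A, C, H}.

A, C, H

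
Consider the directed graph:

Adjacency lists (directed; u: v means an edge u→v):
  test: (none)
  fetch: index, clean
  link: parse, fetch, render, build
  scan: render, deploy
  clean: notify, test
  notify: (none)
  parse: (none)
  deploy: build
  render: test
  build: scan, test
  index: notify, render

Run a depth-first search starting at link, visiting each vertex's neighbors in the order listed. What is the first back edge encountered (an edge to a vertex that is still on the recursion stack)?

deploy->build

DFS from link (visiting each vertex's neighbors in the order listed); mark gray on enter, black on exit:
link gray
  parse gray
  parse black
  fetch gray
    index gray
      notify gray
      notify black
      render gray
        test gray
        test black
      render black
    index black
    clean gray
      clean→notify: notify black — skip
      clean→test: test black — skip
    clean black
  fetch black
  link→render: render black — skip
  build gray
    scan gray
      scan→render: render black — skip
      deploy gray
        deploy→build: build is gray → back edge
First back edge: deploy → build.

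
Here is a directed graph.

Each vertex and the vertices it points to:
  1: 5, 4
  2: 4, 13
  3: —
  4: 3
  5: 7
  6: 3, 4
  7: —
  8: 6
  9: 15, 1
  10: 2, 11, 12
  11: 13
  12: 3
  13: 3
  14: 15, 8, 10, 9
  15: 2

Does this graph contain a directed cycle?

No

DFS with white/gray/black marking, starting from 14:
14 gray
  15 gray
    2 gray
      4 gray
        3 gray
        3 black
      4 black
      13 gray
        13→3: 3 black — skip
      13 black
    2 black
  15 black
  8 gray
    6 gray
      6→3: 3 black — skip
      6→4: 4 black — skip
    6 black
  8 black
  10 gray
    10→2: 2 black — skip
    11 gray
      11→13: 13 black — skip
    11 black
    12 gray
      12→3: 3 black — skip
    12 black
  10 black
  9 gray
    9→15: 15 black — skip
    1 gray
      5 gray
        7 gray
        7 black
      5 black
      1→4: 4 black — skip
    1 black
  9 black
14 black
Every edge goes to a white or black vertex — no back edge, so the graph is acyclic.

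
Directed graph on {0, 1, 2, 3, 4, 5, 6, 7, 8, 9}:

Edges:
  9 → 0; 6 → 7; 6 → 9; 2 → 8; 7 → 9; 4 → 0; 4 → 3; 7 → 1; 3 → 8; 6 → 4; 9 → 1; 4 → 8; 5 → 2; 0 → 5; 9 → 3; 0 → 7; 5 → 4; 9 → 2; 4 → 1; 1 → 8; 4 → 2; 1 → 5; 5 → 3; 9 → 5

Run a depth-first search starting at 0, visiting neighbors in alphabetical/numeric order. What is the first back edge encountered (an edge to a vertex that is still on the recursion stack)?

4→0

DFS from 0 (visiting neighbors in alphabetical/numeric order); mark gray on enter, black on exit:
0 gray
  5 gray
    2 gray
      8 gray
      8 black
    2 black
    3 gray
      3→8: 8 black — skip
    3 black
    4 gray
      4→0: 0 is gray → back edge
First back edge: 4 → 0.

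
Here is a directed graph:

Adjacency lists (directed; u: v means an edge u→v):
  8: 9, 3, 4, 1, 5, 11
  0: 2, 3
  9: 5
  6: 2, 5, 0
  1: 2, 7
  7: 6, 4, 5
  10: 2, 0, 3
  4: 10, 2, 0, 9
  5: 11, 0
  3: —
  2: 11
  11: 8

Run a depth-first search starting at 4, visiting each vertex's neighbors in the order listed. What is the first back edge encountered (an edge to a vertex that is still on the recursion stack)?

DFS from 4 (visiting each vertex's neighbors in the order listed); mark gray on enter, black on exit:
4 gray
  10 gray
    2 gray
      11 gray
        8 gray
          9 gray
            5 gray
              5→11: 11 is gray → back edge
First back edge: 5 → 11.

5→11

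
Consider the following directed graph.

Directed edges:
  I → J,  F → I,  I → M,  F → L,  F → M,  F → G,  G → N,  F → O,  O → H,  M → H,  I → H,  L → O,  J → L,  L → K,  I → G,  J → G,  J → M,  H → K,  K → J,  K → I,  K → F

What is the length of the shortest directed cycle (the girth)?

For each vertex v, BFS finds the shortest path from v back to v.
The shortest such closed walk is K → J → L → K, length 3.

3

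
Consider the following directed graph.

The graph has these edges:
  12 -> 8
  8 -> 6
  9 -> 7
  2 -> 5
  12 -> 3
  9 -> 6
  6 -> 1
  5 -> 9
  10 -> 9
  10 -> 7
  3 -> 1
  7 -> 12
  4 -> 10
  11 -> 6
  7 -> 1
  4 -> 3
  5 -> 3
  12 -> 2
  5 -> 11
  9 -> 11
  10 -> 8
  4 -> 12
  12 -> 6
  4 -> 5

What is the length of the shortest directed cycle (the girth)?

For each vertex v, BFS finds the shortest path from v back to v.
The shortest such closed walk is 12 → 2 → 5 → 9 → 7 → 12, length 5.

5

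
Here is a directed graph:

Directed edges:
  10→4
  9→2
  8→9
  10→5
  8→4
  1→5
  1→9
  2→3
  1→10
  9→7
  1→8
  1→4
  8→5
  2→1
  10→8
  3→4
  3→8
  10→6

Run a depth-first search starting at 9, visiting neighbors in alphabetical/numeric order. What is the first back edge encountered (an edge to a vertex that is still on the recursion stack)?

8→9

DFS from 9 (visiting neighbors in alphabetical/numeric order); mark gray on enter, black on exit:
9 gray
  2 gray
    1 gray
      4 gray
      4 black
      5 gray
      5 black
      8 gray
        8→4: 4 black — skip
        8→5: 5 black — skip
        8→9: 9 is gray → back edge
First back edge: 8 → 9.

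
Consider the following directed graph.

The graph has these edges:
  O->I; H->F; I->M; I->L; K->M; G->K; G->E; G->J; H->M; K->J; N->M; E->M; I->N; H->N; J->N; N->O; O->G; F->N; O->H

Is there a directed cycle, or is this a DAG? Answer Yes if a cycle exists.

Yes

DFS with white/gray/black marking, starting from G:
G gray
  E gray
    M gray
    M black
  E black
  J gray
    N gray
      O gray
        H gray
          F gray
            F→N: N is gray → back edge
Back edge found, so a cycle exists: N → O → H → F → N.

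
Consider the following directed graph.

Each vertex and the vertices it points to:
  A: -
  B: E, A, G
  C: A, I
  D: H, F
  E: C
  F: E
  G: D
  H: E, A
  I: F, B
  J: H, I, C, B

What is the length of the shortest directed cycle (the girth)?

4

For each vertex v, BFS finds the shortest path from v back to v.
The shortest such closed walk is I → B → E → C → I, length 4.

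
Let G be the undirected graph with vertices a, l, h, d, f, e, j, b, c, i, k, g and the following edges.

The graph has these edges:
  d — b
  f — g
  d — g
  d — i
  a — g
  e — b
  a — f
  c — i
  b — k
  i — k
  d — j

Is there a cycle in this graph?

Yes

DFS, tracking each vertex's parent; an edge to a visited non-parent vertex closes a cycle.
Start from f:
visit f (parent –)
  visit a (parent f)
    visit g (parent a)
      g–a: parent, skip
      visit d (parent g)
        visit b (parent d)
          visit k (parent b)
            k–b: parent, skip
            visit i (parent k)
              i–d: d visited and ≠ parent → cycle
Cycle: d – b – k – i – d.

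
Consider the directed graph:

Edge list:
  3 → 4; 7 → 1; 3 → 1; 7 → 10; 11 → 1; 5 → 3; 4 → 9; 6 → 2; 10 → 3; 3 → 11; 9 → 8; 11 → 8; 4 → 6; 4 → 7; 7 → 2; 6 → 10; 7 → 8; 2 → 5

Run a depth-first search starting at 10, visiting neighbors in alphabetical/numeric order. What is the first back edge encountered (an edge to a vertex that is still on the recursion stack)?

5→3

DFS from 10 (visiting neighbors in alphabetical/numeric order); mark gray on enter, black on exit:
10 gray
  3 gray
    1 gray
    1 black
    4 gray
      6 gray
        2 gray
          5 gray
            5→3: 3 is gray → back edge
First back edge: 5 → 3.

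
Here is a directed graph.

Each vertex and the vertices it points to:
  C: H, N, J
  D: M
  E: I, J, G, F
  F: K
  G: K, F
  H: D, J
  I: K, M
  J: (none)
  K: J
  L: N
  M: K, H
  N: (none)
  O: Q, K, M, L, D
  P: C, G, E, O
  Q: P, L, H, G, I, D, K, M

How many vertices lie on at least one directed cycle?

A vertex is on a directed cycle iff it belongs to a strongly connected component of size ≥ 2 (or has a self-loop).
The vertices on cycles are {D, H, M, O, P, Q} — 6 in total.

6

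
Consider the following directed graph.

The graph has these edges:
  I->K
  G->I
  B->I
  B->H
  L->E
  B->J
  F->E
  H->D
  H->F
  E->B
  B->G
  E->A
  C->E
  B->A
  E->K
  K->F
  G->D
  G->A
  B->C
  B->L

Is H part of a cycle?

Yes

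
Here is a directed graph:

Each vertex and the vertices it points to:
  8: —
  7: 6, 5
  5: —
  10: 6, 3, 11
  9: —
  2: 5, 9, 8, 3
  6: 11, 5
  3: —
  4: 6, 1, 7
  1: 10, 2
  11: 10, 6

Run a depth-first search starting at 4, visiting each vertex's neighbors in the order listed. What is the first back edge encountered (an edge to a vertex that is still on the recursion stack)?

10->6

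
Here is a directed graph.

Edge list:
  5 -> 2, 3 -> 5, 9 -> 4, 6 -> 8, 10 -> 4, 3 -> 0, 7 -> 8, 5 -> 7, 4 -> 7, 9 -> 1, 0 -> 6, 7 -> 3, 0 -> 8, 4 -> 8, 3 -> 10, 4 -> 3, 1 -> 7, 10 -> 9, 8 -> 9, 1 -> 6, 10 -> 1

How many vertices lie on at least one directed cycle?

A vertex is on a directed cycle iff it belongs to a strongly connected component of size ≥ 2 (or has a self-loop).
The vertices on cycles are {0, 1, 3, 4, 5, 6, 7, 8, 9, 10} — 10 in total.

10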